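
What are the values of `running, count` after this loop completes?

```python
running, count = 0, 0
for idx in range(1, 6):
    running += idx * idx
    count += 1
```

Sum of squares and count
`running, count` takes the values: (0, 0) → (1, 0) → (1, 1) → (5, 1) → (5, 2) → (14, 2) → (14, 3) → (30, 3) → (30, 4) → (55, 4) → (55, 5)

Answer: 55, 5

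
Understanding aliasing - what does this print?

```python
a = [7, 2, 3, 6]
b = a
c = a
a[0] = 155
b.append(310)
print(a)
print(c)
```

Key concept: multiple aliases.
Step by step:
`a = [7, 2, 3, 6]` → a = [7, 2, 3, 6]
`b = a` → b = [7, 2, 3, 6] (same object as a)
`c = a` → c = [7, 2, 3, 6] (same object as a, b)
`a[0] = 155` → a = [155, 2, 3, 6] (same object as b, c); b = [155, 2, 3, 6] (same object as a, c); c = [155, 2, 3, 6] (same object as a, b)
`b.append(310)` → a = [155, 2, 3, 6, 310] (same object as b, c); b = [155, 2, 3, 6, 310] (same object as a, c); c = [155, 2, 3, 6, 310] (same object as a, b)
`print(a)` → prints [155, 2, 3, 6, 310]
`print(c)` → prints [155, 2, 3, 6, 310]

Answer:
[155, 2, 3, 6, 310]
[155, 2, 3, 6, 310]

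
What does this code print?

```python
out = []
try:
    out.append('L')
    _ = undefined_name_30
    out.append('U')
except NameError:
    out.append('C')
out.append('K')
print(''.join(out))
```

Execution trace: 'L' (try body) → 'C' (except NameError) → 'K' (after the try/except). Output: LCK

Answer: LCK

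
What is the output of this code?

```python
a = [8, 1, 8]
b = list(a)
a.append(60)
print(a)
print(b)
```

Key concept: list() constructor creates copy.
Step by step:
`a = [8, 1, 8]` → a = [8, 1, 8]
`b = list(a)` → b = [8, 1, 8]
`a.append(60)` → a = [8, 1, 8, 60]
`print(a)` → prints [8, 1, 8, 60]
`print(b)` → prints [8, 1, 8]

Answer:
[8, 1, 8, 60]
[8, 1, 8]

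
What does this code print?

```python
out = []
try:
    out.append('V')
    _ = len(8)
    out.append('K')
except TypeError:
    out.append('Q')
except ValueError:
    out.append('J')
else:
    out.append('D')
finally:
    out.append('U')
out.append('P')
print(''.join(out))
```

Execution trace: 'V' (try body) → 'Q' (except TypeError) → 'U' (finally) → 'P' (after the try/except). Output: VQUP

Answer: VQUP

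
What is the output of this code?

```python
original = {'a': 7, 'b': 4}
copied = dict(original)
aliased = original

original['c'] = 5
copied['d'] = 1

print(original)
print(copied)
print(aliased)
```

Key concept: dict() creates copy, assignment creates alias.
Step by step:
`original = {'a': 7, 'b': 4}` → original = {'a': 7, 'b': 4}
`copied = dict(original)` → copied = {'a': 7, 'b': 4}
`aliased = original` → aliased = {'a': 7, 'b': 4} (same object as original)
`original['c'] = 5` → original = {'a': 7, 'b': 4, 'c': 5} (same object as aliased); aliased = {'a': 7, 'b': 4, 'c': 5} (same object as original)
`copied['d'] = 1` → copied = {'a': 7, 'b': 4, 'd': 1}
`print(original)` → prints {'a': 7, 'b': 4, 'c': 5}
`print(copied)` → prints {'a': 7, 'b': 4, 'd': 1}
`print(aliased)` → prints {'a': 7, 'b': 4, 'c': 5}

Answer:
{'a': 7, 'b': 4, 'c': 5}
{'a': 7, 'b': 4, 'd': 1}
{'a': 7, 'b': 4, 'c': 5}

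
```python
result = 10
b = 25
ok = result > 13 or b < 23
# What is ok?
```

Trace:
`result = 10` → result = 10
`b = 25` → b = 25
`ok = result > 13 or b < 23` → ok = False
So ok = False

Answer: False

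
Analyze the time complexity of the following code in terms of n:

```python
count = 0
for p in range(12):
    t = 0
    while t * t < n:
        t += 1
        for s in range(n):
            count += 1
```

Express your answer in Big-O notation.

Each loop level contributes: 1 × √n × n. Multiplying the contributions gives O(n√n).

Answer: O(n√n)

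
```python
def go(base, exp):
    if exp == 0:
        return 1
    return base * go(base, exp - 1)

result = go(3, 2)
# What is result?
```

go(3, 2) = 3 * 3 = 9

Answer: 9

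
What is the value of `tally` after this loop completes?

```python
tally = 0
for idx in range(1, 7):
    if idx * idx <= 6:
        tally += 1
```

Count numbers where idx² ≤ 6
`tally` takes the values: 0 → 1 → 2

Answer: 2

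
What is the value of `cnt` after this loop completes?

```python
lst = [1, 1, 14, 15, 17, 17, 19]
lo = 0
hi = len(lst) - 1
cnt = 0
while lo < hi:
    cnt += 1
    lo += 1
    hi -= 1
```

Iterations until pointers meet (list length 7)
`cnt` takes the values: 0 → 1 → 2 → 3

Answer: 3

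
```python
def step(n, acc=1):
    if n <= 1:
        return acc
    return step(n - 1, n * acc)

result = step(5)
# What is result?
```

Accumulator trace (n, acc): (5, 1) -> (4, 5) -> (3, 20) -> (2, 60) -> (1, 120) -> return 120

Answer: 120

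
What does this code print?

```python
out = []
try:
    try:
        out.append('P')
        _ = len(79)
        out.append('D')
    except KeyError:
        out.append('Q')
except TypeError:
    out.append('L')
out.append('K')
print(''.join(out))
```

Execution trace: 'P' (inner try body) → 'L' (outer except TypeError) → 'K' (after the try/except). Output: PLK

Answer: PLK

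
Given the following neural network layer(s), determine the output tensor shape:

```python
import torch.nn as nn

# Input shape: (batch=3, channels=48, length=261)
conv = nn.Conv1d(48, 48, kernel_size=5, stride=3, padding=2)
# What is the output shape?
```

Input: (3, 48, 261) -> Output: (3, 48, 87)

Answer: (3, 48, 87)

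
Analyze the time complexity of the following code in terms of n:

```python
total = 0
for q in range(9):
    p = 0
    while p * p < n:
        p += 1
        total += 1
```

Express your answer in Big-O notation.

Each loop level contributes: 1 × √n. Multiplying the contributions gives O(√n).

Answer: O(√n)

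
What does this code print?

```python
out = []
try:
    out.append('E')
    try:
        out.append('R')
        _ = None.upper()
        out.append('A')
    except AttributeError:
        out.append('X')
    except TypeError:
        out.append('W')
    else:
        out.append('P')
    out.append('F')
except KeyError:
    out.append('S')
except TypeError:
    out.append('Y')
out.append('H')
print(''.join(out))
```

Execution trace: 'E' (try body) → 'R' (inner try body) → 'X' (inner except AttributeError) → 'F' (try body, no exception) → 'H' (after the try/except). Output: ERXFH

Answer: ERXFH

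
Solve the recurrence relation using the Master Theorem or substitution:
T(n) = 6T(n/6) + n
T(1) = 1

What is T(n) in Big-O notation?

By Master Theorem: a=6, b=6, f(n)=n. Since log_6(6) = 1 and f(n) = Θ(n^1), Case 2 applies. T(n) = O(n log n).

Answer: O(n log n)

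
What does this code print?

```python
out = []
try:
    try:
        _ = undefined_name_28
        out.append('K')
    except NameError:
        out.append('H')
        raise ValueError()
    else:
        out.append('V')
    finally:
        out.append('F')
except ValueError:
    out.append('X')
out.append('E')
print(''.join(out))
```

Execution trace: 'H' (inner except NameError) → 'F' (inner finally) → 'X' (outer except ValueError) → 'E' (after the try/except). Output: HFXE

Answer: HFXE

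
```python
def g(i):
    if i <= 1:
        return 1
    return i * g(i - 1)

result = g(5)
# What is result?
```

g(5) = 5 * 4 * 3 * 2 * 1 = 120

Answer: 120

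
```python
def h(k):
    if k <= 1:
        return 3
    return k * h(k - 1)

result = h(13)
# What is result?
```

h(13) = 13 * 12 * 11 * 10 * 9 * 8 * 7 * 6 * 5 * 4 * 3 * 2 * 3 = 18681062400

Answer: 18681062400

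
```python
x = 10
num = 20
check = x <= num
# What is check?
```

Trace:
`x = 10` → x = 10
`num = 20` → num = 20
`check = x <= num` → check = True
So check = True

Answer: True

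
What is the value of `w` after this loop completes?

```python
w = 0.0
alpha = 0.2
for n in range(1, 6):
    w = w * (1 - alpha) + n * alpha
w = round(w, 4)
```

Moving average with lr=0.2
`w` takes the values: 0.0 → 0.2 → 0.56 → 1.048 → 1.6384 → 2.31072 → 2.3107

Answer: 2.3107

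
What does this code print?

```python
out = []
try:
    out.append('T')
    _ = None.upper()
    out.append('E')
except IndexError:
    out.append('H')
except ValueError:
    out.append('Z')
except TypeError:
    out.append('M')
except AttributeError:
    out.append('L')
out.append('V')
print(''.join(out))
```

Execution trace: 'T' (try body) → 'L' (except AttributeError) → 'V' (after the try/except). Output: TLV

Answer: TLV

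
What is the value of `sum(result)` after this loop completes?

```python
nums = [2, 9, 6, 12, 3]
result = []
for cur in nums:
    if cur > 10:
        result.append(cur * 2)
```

Sum of doubled values > 10
`result` takes the values: [] → [24]
So `sum(result)` = 24

Answer: 24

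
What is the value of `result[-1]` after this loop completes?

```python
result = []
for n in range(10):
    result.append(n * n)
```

Last element of squares 0 to 9
`result` takes the values: [] → [0] → [0, 1] → [0, 1, 4] → [0, 1, 4, 9] → [0, 1, 4, 9, 16] → [0, 1, 4, 9, 16, 25] → [0, 1, 4, 9, 16, 25, 36] → [0, 1, 4, 9, 16, 25, 36, 49] → [0, 1, 4, 9, 16, 25, 36, 49, 64] → [0, 1, 4, 9, 16, 25, 36, 49, 64, 81]
So `result[-1]` = 81

Answer: 81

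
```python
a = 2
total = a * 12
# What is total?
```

Trace:
`a = 2` → a = 2
`total = a * 12` → total = 24
So total = 24

Answer: 24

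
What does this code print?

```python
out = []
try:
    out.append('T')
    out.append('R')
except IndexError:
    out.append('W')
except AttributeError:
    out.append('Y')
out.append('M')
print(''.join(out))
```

Execution trace: 'T' (try body) → 'R' (try body, no exception) → 'M' (after the try/except). Output: TRM

Answer: TRM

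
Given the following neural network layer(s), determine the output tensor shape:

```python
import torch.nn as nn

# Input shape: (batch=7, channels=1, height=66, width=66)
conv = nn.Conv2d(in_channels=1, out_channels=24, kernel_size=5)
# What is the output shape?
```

Input: (7, 1, 66, 66) -> Output: (7, 24, 62, 62)

Answer: (7, 24, 62, 62)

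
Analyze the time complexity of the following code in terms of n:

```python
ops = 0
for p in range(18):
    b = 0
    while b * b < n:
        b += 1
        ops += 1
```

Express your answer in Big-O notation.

Each loop level contributes: 1 × √n. Multiplying the contributions gives O(√n).

Answer: O(√n)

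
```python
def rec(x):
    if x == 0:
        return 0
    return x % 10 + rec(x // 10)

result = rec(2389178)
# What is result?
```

Sum of digits of 2389178: 8 + 7 + 1 + 9 + 8 + 3 + 2 = 38

Answer: 38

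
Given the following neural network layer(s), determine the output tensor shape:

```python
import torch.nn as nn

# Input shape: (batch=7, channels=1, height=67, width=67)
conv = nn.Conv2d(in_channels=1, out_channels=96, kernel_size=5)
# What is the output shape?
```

Input: (7, 1, 67, 67) -> Output: (7, 96, 63, 63)

Answer: (7, 96, 63, 63)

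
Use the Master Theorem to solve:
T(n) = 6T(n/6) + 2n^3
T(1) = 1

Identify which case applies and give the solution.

a=6, b=6, f(n)=2n^3. log_6(6) = 1. Since c=3 > 1 and the regularity condition holds (6(n/6)^3 = (6/6^3)n^3 with 6/6^3 < 1), Case 3 applies: T(n) = Θ(f(n)) = O(n^3).

Answer: O(n^3) - Case 3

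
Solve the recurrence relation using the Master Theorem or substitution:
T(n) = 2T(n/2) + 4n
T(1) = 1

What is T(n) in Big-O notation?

By Master Theorem: a=2, b=2, f(n)=4n. Since log_2(2) = 1 and f(n) = Θ(n^1), Case 2 applies. T(n) = O(n log n).

Answer: O(n log n)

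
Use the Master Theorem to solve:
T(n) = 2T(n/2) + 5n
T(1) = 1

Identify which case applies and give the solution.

a=2, b=2, f(n)=5n. log_2(2) = 1. Since c=1 = 1, Case 2 applies: T(n) = Θ(n^log_b(a) · log n) = O(n log n).

Answer: O(n log n) - Case 2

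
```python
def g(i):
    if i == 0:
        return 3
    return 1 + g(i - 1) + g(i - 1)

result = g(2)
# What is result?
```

g(i) = 1 + 2·g(i-1), g(0)=3. Closed form: (3+1)·2^2 - 1 = 15.

Answer: 15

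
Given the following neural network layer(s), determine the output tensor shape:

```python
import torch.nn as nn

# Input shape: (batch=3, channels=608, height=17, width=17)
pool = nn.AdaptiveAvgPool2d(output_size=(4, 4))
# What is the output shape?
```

Input: (3, 608, 17, 17) -> Output: (3, 608, 4, 4)

Answer: (3, 608, 4, 4)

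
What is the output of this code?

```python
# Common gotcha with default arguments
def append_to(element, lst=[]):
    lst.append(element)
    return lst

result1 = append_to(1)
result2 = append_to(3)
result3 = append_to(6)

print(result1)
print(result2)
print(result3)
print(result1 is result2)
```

Key concept: mutable default argument gotcha.
Step by step:
`result1 = append_to(1)` → result1 = [1]
`result2 = append_to(3)` → result1 = [1, 3] (same object as result2); result2 = [1, 3] (same object as result1)
`result3 = append_to(6)` → result1 = [1, 3, 6] (same object as result2, result3); result2 = [1, 3, 6] (same object as result1, result3); result3 = [1, 3, 6] (same object as result1, result2)
`print(result1)` → prints [1, 3, 6]
`print(result2)` → prints [1, 3, 6]
`print(result3)` → prints [1, 3, 6]
`print(result1 is result2)` → prints True

Answer:
[1, 3, 6]
[1, 3, 6]
[1, 3, 6]
True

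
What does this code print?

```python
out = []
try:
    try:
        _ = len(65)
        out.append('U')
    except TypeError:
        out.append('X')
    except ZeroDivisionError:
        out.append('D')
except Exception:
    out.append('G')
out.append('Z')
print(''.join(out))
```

Execution trace: 'X' (inner except TypeError) → 'Z' (after the try/except). Output: XZ

Answer: XZ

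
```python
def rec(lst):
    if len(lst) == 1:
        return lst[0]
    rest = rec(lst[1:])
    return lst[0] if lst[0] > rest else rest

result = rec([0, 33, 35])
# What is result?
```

Recursive max over [0, 33, 35] = 35

Answer: 35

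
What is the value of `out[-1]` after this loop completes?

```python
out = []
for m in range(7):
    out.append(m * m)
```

Last element of squares 0 to 6
`out` takes the values: [] → [0] → [0, 1] → [0, 1, 4] → [0, 1, 4, 9] → [0, 1, 4, 9, 16] → [0, 1, 4, 9, 16, 25] → [0, 1, 4, 9, 16, 25, 36]
So `out[-1]` = 36

Answer: 36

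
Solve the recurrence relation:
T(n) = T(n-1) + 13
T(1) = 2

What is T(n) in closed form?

Unrolling: T(n) = T(1) + 13·(n-1) = 2 + 13(n-1) = 13n - 11.

Answer: T(n) = 13n - 11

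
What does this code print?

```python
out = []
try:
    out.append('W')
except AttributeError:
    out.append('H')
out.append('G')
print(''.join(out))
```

Execution trace: 'W' (try body, no exception) → 'G' (after the try/except). Output: WG

Answer: WG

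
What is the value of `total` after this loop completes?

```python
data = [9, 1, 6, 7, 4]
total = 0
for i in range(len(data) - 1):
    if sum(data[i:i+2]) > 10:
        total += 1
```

Count windows with sum > 10
`total` takes the values: 0 → 1 → 2

Answer: 2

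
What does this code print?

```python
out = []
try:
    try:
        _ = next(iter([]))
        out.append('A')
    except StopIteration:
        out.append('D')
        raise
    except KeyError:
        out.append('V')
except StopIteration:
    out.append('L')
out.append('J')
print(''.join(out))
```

Execution trace: 'D' (inner except StopIteration) → 'L' (outer except StopIteration) → 'J' (after the try/except). Output: DLJ

Answer: DLJ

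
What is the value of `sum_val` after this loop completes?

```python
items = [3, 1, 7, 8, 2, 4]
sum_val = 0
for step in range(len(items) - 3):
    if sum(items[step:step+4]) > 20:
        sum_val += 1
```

Count windows with sum > 20
`sum_val` takes the values: 0 → 1

Answer: 1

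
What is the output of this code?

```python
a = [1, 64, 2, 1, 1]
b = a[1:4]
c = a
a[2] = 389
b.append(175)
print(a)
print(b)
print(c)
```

Key concept: slice vs alias.
Step by step:
`a = [1, 64, 2, 1, 1]` → a = [1, 64, 2, 1, 1]
`b = a[1:4]` → b = [64, 2, 1]
`c = a` → c = [1, 64, 2, 1, 1] (same object as a)
`a[2] = 389` → a = [1, 64, 389, 1, 1] (same object as c); c = [1, 64, 389, 1, 1] (same object as a)
`b.append(175)` → b = [64, 2, 1, 175]
`print(a)` → prints [1, 64, 389, 1, 1]
`print(b)` → prints [64, 2, 1, 175]
`print(c)` → prints [1, 64, 389, 1, 1]

Answer:
[1, 64, 389, 1, 1]
[64, 2, 1, 175]
[1, 64, 389, 1, 1]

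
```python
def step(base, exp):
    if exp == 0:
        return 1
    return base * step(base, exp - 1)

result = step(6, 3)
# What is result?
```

step(6, 3) = 6 * 6 * 6 = 216

Answer: 216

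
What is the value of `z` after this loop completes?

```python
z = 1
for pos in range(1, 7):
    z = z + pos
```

Start at 1, add 1 through 6
`z` takes the values: 1 → 2 → 4 → 7 → 11 → 16 → 22

Answer: 22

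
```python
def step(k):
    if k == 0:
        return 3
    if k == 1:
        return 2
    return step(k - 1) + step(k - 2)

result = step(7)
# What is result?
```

Build up from base cases: step(0)=3, step(1)=2, step(2)=5, step(3)=7, step(4)=12, step(5)=19, step(6)=31, ..., step(7)=50

Answer: 50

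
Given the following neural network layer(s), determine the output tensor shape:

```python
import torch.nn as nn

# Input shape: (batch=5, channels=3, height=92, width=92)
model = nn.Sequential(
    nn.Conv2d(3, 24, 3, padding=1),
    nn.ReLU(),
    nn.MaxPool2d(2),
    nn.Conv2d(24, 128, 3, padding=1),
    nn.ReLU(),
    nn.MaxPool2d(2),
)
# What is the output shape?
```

Input: (5, 3, 92, 92) -> after first Conv2d: (5, 24, 92, 92) -> after first MaxPool2d: (5, 24, 46, 46) -> after second Conv2d: (5, 128, 46, 46) -> Output: (5, 128, 23, 23)

Answer: (5, 128, 23, 23)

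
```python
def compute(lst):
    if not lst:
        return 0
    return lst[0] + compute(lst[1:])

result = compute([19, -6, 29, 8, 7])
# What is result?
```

19 + (-6) + 29 + 8 + 7 + 0 = 57

Answer: 57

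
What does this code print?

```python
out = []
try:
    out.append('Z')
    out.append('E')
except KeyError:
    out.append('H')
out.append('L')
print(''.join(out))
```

Execution trace: 'Z' (try body) → 'E' (try body, no exception) → 'L' (after the try/except). Output: ZEL

Answer: ZEL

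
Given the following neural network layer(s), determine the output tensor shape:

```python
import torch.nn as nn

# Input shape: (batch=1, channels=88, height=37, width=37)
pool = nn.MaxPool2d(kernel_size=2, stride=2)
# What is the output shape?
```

Input: (1, 88, 37, 37) -> Output: (1, 88, 18, 18)

Answer: (1, 88, 18, 18)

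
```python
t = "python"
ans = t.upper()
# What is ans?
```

Trace:
`t = "python"` → t = 'python'
`ans = t.upper()` → ans = 'PYTHON'
So ans = 'PYTHON'

Answer: 'PYTHON'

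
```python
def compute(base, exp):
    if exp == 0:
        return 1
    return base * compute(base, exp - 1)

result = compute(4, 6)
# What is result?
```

compute(4, 6) = 4 * 4 * 4 * 4 * 4 * 4 = 4096

Answer: 4096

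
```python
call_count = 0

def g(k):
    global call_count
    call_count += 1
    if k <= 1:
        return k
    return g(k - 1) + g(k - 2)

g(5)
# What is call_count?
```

Calls(k) = 1 + Calls(k-1) + Calls(k-2); Calls(0)=Calls(1)=1. For k=5 this gives 15.

Answer: 15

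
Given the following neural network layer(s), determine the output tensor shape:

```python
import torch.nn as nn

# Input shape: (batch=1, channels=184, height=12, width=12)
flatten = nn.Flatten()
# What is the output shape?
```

Input: (1, 184, 12, 12) -> Output: (1, 26496)

Answer: (1, 26496)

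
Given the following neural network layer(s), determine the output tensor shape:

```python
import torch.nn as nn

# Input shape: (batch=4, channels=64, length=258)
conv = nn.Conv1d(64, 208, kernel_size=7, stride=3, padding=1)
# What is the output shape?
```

Input: (4, 64, 258) -> Output: (4, 208, 85)

Answer: (4, 208, 85)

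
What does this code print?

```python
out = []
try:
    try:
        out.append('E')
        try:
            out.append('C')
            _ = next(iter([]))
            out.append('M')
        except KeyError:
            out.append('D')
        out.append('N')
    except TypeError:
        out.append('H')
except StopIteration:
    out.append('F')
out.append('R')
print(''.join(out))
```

Execution trace: 'E' (try body) → 'C' (inner try body) → 'F' (outer except StopIteration) → 'R' (after the try/except). Output: ECFR

Answer: ECFR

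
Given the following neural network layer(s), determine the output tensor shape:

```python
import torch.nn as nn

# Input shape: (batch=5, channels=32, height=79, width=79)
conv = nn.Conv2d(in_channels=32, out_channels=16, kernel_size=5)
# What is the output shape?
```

Input: (5, 32, 79, 79) -> Output: (5, 16, 75, 75)

Answer: (5, 16, 75, 75)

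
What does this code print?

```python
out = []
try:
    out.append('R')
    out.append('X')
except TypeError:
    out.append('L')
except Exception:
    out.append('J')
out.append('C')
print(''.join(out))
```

Execution trace: 'R' (try body) → 'X' (try body, no exception) → 'C' (after the try/except). Output: RXC

Answer: RXC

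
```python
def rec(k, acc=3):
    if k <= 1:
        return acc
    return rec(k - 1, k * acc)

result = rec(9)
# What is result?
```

Accumulator trace (n, acc): (9, 3) -> (8, 27) -> (7, 216) -> (6, 1512) -> (5, 9072) -> (4, 45360) -> (3, 181440) -> (2, 544320) -> (1, 1088640) -> return 1088640

Answer: 1088640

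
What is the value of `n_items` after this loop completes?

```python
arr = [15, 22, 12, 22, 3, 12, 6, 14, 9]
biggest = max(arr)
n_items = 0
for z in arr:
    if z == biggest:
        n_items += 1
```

Count of max value 22 in [15, 22, 12, 22, 3, 12, 6, 14, 9]
`n_items` takes the values: 0 → 1 → 2

Answer: 2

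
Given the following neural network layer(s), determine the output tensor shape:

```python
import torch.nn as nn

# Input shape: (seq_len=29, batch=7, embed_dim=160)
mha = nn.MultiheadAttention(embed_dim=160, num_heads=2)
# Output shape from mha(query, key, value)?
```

Input: (29, 7, 160) -> Output: (29, 7, 160)

Answer: (29, 7, 160)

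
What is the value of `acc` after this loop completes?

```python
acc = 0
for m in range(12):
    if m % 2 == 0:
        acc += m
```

Sum of even numbers 0 to 11
`acc` takes the values: 0 → 2 → 6 → 12 → 20 → 30

Answer: 30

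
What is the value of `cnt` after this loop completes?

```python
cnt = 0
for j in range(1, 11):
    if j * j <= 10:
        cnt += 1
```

Count numbers where j² ≤ 10
`cnt` takes the values: 0 → 1 → 2 → 3

Answer: 3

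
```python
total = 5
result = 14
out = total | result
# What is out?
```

Trace:
`total = 5` → total = 5
`result = 14` → result = 14
`out = total | result` → out = 15
So out = 15

Answer: 15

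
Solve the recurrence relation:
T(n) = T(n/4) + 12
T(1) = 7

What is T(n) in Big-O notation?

Each step divides n by 4 and adds 12. After log_4(n) steps we reach T(1)=7. So T(n) = 12·log_4(n) + 7 = O(log n).

Answer: O(log n)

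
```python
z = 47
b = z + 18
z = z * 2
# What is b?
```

Trace:
`z = 47` → z = 47
`b = z + 18` → b = 65
`z = z * 2` → z = 94
So b = 65

Answer: 65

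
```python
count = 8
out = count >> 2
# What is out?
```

Trace:
`count = 8` → count = 8
`out = count >> 2` → out = 2
So out = 2

Answer: 2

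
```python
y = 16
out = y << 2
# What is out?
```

Trace:
`y = 16` → y = 16
`out = y << 2` → out = 64
So out = 64

Answer: 64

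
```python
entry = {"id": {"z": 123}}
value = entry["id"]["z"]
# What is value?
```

Trace:
`entry = {"id": {"z": 123}}` → entry = {'id': {'z': 123}}
`value = entry["id"]["z"]` → value = 123
So value = 123

Answer: 123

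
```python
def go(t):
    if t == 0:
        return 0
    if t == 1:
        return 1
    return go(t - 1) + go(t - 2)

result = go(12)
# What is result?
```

Build up from base cases: go(0)=0, go(1)=1, go(2)=1, go(3)=2, go(4)=3, go(5)=5, go(6)=8, ..., go(12)=144

Answer: 144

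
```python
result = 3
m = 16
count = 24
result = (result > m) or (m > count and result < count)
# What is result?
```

Trace:
`result = 3` → result = 3
`m = 16` → m = 16
`count = 24` → count = 24
`result = (result > m) or (m > count and result < count)` → result = False
So result = False

Answer: False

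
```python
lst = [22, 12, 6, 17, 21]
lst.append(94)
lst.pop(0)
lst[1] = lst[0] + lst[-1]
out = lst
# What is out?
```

Trace:
`lst = [22, 12, 6, 17, 21]` → lst = [22, 12, 6, 17, 21]
`lst.append(94)` → lst = [22, 12, 6, 17, 21, 94]
`lst.pop(0)` → lst = [12, 6, 17, 21, 94]
`lst[1] = lst[0] + lst[-1]` → lst = [12, 106, 17, 21, 94]
`out = lst` → out = [12, 106, 17, 21, 94]
So out = [12, 106, 17, 21, 94]

Answer: [12, 106, 17, 21, 94]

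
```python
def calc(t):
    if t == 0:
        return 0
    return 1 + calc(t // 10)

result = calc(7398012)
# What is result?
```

Count of digits of 7398012: 7

Answer: 7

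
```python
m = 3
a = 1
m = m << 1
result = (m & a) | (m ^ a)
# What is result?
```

Trace:
`m = 3` → m = 3
`a = 1` → a = 1
`m = m << 1` → m = 6
`result = (m & a) | (m ^ a)` → result = 7
So result = 7

Answer: 7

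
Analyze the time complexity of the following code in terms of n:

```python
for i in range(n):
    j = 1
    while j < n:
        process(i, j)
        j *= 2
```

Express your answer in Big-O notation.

This is Linear outer loop, logarithmic inner loop. Time complexity: O(n log n).

Answer: O(n log n)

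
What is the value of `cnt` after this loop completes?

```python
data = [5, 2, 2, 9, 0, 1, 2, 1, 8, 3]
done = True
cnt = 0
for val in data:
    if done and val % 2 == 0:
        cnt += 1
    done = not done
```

Count even values at even positions
`cnt` takes the values: 0 → 1 → 2 → 3 → 4

Answer: 4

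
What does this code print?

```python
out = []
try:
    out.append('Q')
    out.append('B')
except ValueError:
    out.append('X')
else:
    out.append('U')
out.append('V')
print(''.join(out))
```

Execution trace: 'Q' (try body) → 'B' (try body, no exception) → 'U' (else) → 'V' (after the try/except). Output: QBUV

Answer: QBUV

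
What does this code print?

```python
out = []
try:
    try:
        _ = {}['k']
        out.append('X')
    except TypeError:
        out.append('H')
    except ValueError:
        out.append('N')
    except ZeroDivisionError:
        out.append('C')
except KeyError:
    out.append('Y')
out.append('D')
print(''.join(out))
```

Execution trace: 'Y' (outer except KeyError) → 'D' (after the try/except). Output: YD

Answer: YD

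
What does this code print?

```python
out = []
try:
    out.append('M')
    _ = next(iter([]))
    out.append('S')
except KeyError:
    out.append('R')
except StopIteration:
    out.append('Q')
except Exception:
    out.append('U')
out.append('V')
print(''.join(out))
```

Execution trace: 'M' (try body) → 'Q' (except StopIteration) → 'V' (after the try/except). Output: MQV

Answer: MQV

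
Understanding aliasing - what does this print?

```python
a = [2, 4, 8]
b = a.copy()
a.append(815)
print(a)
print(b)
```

Key concept: list.copy() creates independent copy.
Step by step:
`a = [2, 4, 8]` → a = [2, 4, 8]
`b = a.copy()` → b = [2, 4, 8]
`a.append(815)` → a = [2, 4, 8, 815]
`print(a)` → prints [2, 4, 8, 815]
`print(b)` → prints [2, 4, 8]

Answer:
[2, 4, 8, 815]
[2, 4, 8]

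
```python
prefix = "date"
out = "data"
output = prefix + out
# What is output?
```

Trace:
`prefix = "date"` → prefix = 'date'
`out = "data"` → out = 'data'
`output = prefix + out` → output = 'datedata'
So output = 'datedata'

Answer: 'datedata'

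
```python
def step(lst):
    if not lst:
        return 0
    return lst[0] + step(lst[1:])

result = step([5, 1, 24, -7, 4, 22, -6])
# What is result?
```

5 + 1 + 24 + (-7) + 4 + 22 + (-6) + 0 = 43

Answer: 43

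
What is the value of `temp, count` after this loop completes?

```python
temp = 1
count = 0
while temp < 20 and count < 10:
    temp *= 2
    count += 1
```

Double until >= 20 or 10 iterations
`temp, count` takes the values: (1, 0) → (2, 0) → (2, 1) → (4, 1) → (4, 2) → (8, 2) → (8, 3) → (16, 3) → (16, 4) → (32, 4) → (32, 5)

Answer: 32, 5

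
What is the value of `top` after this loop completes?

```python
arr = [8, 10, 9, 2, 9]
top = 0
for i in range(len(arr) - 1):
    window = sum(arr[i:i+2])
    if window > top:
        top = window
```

Max sum of 2-element window in [8, 10, 9, 2, 9]
`top` takes the values: 0 → 18 → 19

Answer: 19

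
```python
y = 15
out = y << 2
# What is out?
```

Trace:
`y = 15` → y = 15
`out = y << 2` → out = 60
So out = 60

Answer: 60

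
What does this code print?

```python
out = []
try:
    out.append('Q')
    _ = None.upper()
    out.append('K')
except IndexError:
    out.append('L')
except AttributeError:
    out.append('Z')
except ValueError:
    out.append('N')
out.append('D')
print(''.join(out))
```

Execution trace: 'Q' (try body) → 'Z' (except AttributeError) → 'D' (after the try/except). Output: QZD

Answer: QZD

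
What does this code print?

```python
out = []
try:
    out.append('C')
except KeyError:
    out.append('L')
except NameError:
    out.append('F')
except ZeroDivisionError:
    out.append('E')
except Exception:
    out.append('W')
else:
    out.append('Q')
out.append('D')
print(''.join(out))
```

Execution trace: 'C' (try body, no exception) → 'Q' (else) → 'D' (after the try/except). Output: CQD

Answer: CQD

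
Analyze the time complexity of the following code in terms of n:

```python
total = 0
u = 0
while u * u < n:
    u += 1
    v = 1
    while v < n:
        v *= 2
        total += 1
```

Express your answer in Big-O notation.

Each loop level contributes: √n × log n. Multiplying the contributions gives O(√n log n).

Answer: O(√n log n)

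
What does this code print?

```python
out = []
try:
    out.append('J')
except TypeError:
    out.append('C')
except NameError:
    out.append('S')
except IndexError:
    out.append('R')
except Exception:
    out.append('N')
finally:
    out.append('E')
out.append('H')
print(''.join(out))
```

Execution trace: 'J' (try body, no exception) → 'E' (finally) → 'H' (after the try/except). Output: JEH

Answer: JEH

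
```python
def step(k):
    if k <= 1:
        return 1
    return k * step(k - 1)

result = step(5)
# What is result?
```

step(5) = 5 * 4 * 3 * 2 * 1 = 120

Answer: 120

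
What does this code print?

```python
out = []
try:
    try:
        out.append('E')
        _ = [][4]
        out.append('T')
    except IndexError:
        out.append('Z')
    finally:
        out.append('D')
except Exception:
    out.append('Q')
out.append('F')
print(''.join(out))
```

Execution trace: 'E' (inner try body) → 'Z' (inner except IndexError) → 'D' (inner finally) → 'F' (after the try/except). Output: EZDF

Answer: EZDF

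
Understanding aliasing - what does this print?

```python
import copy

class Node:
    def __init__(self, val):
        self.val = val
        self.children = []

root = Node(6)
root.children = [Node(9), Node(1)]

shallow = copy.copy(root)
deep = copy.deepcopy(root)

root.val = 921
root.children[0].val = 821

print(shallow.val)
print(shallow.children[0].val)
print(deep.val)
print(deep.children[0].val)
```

Key concept: deep copy with custom objects.
Step by step:
`root = Node(6)` → root = Node(val=6, children=[])
`root.children = [Node(9), Node(1)]` → root = Node(val=6, children=[Node(val=9, children=[]), Node(val=1, children=[])])
`shallow = copy.copy(root)` → shallow = Node(val=6, children=[Node(val=9, children=[]), Node(val=1, children=[])])
`deep = copy.deepcopy(root)` → deep = Node(val=6, children=[Node(val=9, children=[]), Node(val=1, children=[])])
`root.val = 921` → root = Node(val=921, children=[Node(val=9, children=[]), Node(val=1, children=[])])
`root.children[0].val = 821` → root = Node(val=921, children=[Node(val=821, children=[]), Node(val=1, children=[])]); shallow = Node(val=6, children=[Node(val=821, children=[]), Node(val=1, children=[])])
`print(shallow.val)` → prints 6
`print(shallow.children[0].val)` → prints 821
`print(deep.val)` → prints 6
`print(deep.children[0].val)` → prints 9

Answer:
6
821
6
9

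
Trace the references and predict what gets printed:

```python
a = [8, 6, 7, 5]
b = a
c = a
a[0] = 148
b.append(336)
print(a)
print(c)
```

Key concept: multiple aliases.
Step by step:
`a = [8, 6, 7, 5]` → a = [8, 6, 7, 5]
`b = a` → b = [8, 6, 7, 5] (same object as a)
`c = a` → c = [8, 6, 7, 5] (same object as a, b)
`a[0] = 148` → a = [148, 6, 7, 5] (same object as b, c); b = [148, 6, 7, 5] (same object as a, c); c = [148, 6, 7, 5] (same object as a, b)
`b.append(336)` → a = [148, 6, 7, 5, 336] (same object as b, c); b = [148, 6, 7, 5, 336] (same object as a, c); c = [148, 6, 7, 5, 336] (same object as a, b)
`print(a)` → prints [148, 6, 7, 5, 336]
`print(c)` → prints [148, 6, 7, 5, 336]

Answer:
[148, 6, 7, 5, 336]
[148, 6, 7, 5, 336]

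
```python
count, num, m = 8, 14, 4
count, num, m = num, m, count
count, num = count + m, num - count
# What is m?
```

Trace:
`count, num, m = 8, 14, 4` → count = 8; num = 14; m = 4
`count, num, m = num, m, count` → count = 14; num = 4; m = 8
`count, num = count + m, num - count` → count = 22; num = -10
So m = 8

Answer: 8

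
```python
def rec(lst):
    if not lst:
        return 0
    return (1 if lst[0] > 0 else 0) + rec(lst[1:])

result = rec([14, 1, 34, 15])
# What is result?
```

Count of positive elements in [14, 1, 34, 15] = 4

Answer: 4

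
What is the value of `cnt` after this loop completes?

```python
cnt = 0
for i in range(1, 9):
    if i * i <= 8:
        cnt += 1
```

Count numbers where i² ≤ 8
`cnt` takes the values: 0 → 1 → 2

Answer: 2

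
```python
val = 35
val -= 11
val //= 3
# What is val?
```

Trace:
`val = 35` → val = 35
`val -= 11` → val = 24
`val //= 3` → val = 8
So val = 8

Answer: 8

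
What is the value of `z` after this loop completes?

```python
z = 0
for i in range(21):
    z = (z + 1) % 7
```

Increment mod 7, 21 times = 0
`z` takes the values: 0 → 1 → 2 → 3 → 4 → 5 → 6 → 0 → 1 → 2 → 3 → 4 → 5 → 6 → 0 → 1 → 2 → 3 → 4 → 5 → 6 → 0

Answer: 0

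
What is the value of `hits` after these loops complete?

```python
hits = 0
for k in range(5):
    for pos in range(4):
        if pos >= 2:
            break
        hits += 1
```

Inner breaks at 2, outer runs 5 times
`hits` takes the values: 0 → 1 → 2 → 3 → 4 → 5 → 6 → 7 → 8 → 9 → 10

Answer: 10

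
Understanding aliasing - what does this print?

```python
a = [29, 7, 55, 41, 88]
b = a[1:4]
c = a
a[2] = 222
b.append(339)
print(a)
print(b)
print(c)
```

Key concept: slice vs alias.
Step by step:
`a = [29, 7, 55, 41, 88]` → a = [29, 7, 55, 41, 88]
`b = a[1:4]` → b = [7, 55, 41]
`c = a` → c = [29, 7, 55, 41, 88] (same object as a)
`a[2] = 222` → a = [29, 7, 222, 41, 88] (same object as c); c = [29, 7, 222, 41, 88] (same object as a)
`b.append(339)` → b = [7, 55, 41, 339]
`print(a)` → prints [29, 7, 222, 41, 88]
`print(b)` → prints [7, 55, 41, 339]
`print(c)` → prints [29, 7, 222, 41, 88]

Answer:
[29, 7, 222, 41, 88]
[7, 55, 41, 339]
[29, 7, 222, 41, 88]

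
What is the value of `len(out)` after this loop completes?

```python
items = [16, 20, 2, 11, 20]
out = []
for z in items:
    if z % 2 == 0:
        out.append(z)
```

Count even numbers in [16, 20, 2, 11, 20]
`out` takes the values: [] → [16] → [16, 20] → [16, 20, 2] → [16, 20, 2, 20]
So `len(out)` = 4

Answer: 4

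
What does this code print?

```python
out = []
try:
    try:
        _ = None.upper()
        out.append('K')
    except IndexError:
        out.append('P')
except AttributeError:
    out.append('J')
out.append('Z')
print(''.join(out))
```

Execution trace: 'J' (outer except AttributeError) → 'Z' (after the try/except). Output: JZ

Answer: JZ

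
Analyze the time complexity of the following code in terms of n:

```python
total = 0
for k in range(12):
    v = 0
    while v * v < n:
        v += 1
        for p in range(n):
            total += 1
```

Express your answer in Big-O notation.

Each loop level contributes: 1 × √n × n. Multiplying the contributions gives O(n√n).

Answer: O(n√n)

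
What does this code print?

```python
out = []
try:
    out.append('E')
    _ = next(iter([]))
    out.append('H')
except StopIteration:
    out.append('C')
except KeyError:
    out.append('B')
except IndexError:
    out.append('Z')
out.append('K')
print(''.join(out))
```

Execution trace: 'E' (try body) → 'C' (except StopIteration) → 'K' (after the try/except). Output: ECK

Answer: ECK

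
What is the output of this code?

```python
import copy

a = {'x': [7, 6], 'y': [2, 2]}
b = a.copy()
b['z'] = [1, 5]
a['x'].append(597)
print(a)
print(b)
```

Key concept: shallow copy of dict with mutable values.
Step by step:
`a = {'x': [7, 6], 'y': [2, 2]}` → a = {'x': [7, 6], 'y': [2, 2]}
`b = a.copy()` → b = {'x': [7, 6], 'y': [2, 2]}
`b['z'] = [1, 5]` → b = {'x': [7, 6], 'y': [2, 2], 'z': [1, 5]}
`a['x'].append(597)` → a = {'x': [7, 6, 597], 'y': [2, 2]}; b = {'x': [7, 6, 597], 'y': [2, 2], 'z': [1, 5]}
`print(a)` → prints {'x': [7, 6, 597], 'y': [2, 2]}
`print(b)` → prints {'x': [7, 6, 597], 'y': [2, 2], 'z': [1, 5]}

Answer:
{'x': [7, 6, 597], 'y': [2, 2]}
{'x': [7, 6, 597], 'y': [2, 2], 'z': [1, 5]}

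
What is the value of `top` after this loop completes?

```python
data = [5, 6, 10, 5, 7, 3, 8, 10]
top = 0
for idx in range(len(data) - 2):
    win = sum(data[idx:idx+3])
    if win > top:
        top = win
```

Max sum of 3-element window in [5, 6, 10, 5, 7, 3, 8, 10]
`top` takes the values: 0 → 21 → 22

Answer: 22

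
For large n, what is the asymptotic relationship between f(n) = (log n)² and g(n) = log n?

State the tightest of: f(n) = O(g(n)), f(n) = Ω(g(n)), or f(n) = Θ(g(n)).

(log n)² vs log n: f(n) = Ω(g(n)) but not O(g(n)) — (log n)² grows strictly faster than log n.

Answer: f(n) = Ω(g(n)) but not O(g(n)) — (log n)² grows strictly faster than log n.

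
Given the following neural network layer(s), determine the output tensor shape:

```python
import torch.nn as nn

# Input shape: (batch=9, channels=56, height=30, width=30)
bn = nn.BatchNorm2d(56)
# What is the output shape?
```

Input: (9, 56, 30, 30) -> Output: (9, 56, 30, 30)

Answer: (9, 56, 30, 30)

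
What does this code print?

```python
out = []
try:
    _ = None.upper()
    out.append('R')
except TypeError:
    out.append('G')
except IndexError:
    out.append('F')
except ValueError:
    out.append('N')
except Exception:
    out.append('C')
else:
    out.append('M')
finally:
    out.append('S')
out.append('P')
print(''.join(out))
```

Execution trace: 'C' (except Exception) → 'S' (finally) → 'P' (after the try/except). Output: CSP

Answer: CSP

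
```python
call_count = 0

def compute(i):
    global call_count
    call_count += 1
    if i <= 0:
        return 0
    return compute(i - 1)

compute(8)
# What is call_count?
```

Linear recursion stepping by 1: 9 calls from i=8 down to ≤0.

Answer: 9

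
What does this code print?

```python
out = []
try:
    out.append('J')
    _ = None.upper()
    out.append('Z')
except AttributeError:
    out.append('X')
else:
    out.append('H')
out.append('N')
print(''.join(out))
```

Execution trace: 'J' (try body) → 'X' (except AttributeError) → 'N' (after the try/except). Output: JXN

Answer: JXN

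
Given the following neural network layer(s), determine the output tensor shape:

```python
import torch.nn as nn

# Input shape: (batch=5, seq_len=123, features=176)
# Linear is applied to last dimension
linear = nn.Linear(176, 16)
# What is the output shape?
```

Input: (5, 123, 176) -> Output: (5, 123, 16)

Answer: (5, 123, 16)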